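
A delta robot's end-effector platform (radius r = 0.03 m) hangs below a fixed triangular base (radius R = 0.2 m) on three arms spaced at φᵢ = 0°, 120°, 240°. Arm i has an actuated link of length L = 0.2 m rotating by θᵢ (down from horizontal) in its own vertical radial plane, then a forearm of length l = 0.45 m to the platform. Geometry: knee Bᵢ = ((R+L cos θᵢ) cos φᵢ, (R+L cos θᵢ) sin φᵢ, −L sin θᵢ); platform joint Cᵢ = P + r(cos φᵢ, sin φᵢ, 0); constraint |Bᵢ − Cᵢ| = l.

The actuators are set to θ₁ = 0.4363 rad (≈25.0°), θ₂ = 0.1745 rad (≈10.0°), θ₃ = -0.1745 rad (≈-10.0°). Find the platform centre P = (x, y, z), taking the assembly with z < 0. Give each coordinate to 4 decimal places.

(-0.0501, -0.0312, -0.2856)

arm 1 at φ=0.0°: e+L cos θ1 = 0.3513;  S1 = (0.3513, 0.0000, -0.0845)
arm 2 at φ=120.0°: e+L cos θ2 = 0.3670;  S2 = (-0.1835, 0.3178, -0.0347)
S3 = (0.3670·cos240.0°, 0.3670·sin240.0°, 0.0347) = (-0.1835, -0.3178, 0.0347)
subtract pairs → two planes through P
[-1.0695 0.6356 0.0996]·P = 0.0053;  [-1.0695 -0.6356 0.2385]·P = 0.0053
det = 1.3595;  x = -0.0050+0.1581z,  y = 0.0000+0.1093z
into |P−S₁|² = l²: 1.0369z² + 0.0564z + -0.0684 = 0;  Δ = 0.2870;  z = -0.2856 or 0.2311 → z<0 root = -0.2856
x = -0.0501, y = -0.0312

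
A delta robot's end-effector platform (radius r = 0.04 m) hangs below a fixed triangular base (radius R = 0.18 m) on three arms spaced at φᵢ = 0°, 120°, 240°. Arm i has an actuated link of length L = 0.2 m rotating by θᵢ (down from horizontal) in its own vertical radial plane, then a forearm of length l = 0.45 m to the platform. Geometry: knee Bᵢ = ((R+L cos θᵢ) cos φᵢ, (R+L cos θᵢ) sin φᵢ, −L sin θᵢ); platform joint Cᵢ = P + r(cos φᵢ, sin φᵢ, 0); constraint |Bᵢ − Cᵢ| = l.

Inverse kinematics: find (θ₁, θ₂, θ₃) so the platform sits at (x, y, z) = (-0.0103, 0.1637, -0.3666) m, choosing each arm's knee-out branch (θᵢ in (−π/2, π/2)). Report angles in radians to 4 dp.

rotate P by −φ1: (-0.0103, 0.1637, -0.3666)
  A=0.1503, B=-0.3666, C=(l²−L²−A²−y'²−z²)/(2L)=-0.0532
  θ1 = atan2(B,A) + arccos(C/0.3962) = 0.5238
φ2=120.0° → target in arm frame (0.1469, -0.0729)
  e−x'=-0.0069;  (l²−L²−(e−x')²−y'²−z²)/2L = 0.0568
  θ2 = atan2(B,A) + arccos(C/0.3667) = -0.1745
arm 3 (φ=240.0°): x'=-0.1366, y'=-0.0908
  A cos θ + B sin θ = C:  0.2766·cos θ + -0.3666·sin θ = -0.1416
  θ3 = atan2(B,A) + arccos(C/0.4593) = 0.9599

θ₁ = 0.5238, θ₂ = -0.1745, θ₃ = 0.9599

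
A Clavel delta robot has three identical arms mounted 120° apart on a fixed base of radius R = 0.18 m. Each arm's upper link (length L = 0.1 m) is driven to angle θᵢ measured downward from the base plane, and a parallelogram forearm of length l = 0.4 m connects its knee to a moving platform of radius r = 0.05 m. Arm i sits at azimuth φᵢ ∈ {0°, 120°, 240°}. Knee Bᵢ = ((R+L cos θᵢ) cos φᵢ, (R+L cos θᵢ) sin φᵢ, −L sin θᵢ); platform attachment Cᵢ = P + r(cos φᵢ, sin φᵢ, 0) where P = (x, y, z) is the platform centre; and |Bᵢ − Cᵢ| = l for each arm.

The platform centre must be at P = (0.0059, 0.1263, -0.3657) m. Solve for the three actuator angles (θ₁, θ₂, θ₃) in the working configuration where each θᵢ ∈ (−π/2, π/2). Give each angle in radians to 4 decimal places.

θ₁ = 0.5238, θ₂ = -0.0870, θ₃ = 1.1348

arm 1 (φ=0.0°): x'=0.0059, y'=0.1263
  A cos θ + B sin θ = C:  0.1241·cos θ + -0.3657·sin θ = -0.0754
  θ1 = atan2(B,A) + arccos(C/0.3862) = 0.5238
rotate P by −φ2: (0.1064, -0.0683, -0.3657)
  e−x'=0.0236;  (l²−L²−(e−x')²−y'²−z²)/2L = 0.0552
  θ2 = atan2(B,A) + arccos(C/0.3665) = -0.0870
arm 3 (φ=240.0°): x'=-0.1123, y'=-0.0580
  e−x'=0.2423;  (l²−L²−(e−x')²−y'²−z²)/2L = -0.2291
  θ3 = atan2(B,A) + arccos(C/0.4387) = 1.1348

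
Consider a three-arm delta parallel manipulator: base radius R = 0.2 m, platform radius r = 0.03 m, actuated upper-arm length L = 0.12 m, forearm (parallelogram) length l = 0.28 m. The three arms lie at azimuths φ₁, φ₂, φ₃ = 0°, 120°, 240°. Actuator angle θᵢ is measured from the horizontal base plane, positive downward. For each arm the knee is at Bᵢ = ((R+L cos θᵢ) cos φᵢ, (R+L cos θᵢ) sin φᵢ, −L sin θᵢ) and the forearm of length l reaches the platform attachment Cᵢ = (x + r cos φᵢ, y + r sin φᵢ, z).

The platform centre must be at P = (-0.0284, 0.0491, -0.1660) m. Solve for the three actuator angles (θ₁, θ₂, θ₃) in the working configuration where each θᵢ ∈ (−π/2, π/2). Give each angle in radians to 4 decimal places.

θ₁ = 0.9600, θ₂ = 0.0872, θ₃ = 0.9594

φ1=0.0° → target in arm frame (-0.0284, 0.0491)
  A cos θ + B sin θ = C:  0.1984·cos θ + -0.1660·sin θ = -0.0222
  √(A²+B²)=0.2587;  θ1 = -0.6967+1.6567 ≈ 0.9600
φ2=120.0° → target in arm frame (0.0567, 0.0000)
  A=0.1133, B=-0.1660, C=(l²−L²−A²−y'²−z²)/(2L)=0.0984
  γ=atan2(-0.1660,0.1133)=-0.9720;  ψ=arccos(0.4895)=1.0592;  θ2=γ+ψ≈0.0872
φ3=240.0° → target in arm frame (-0.0283, -0.0491)
  e−x'=0.1983;  (l²−L²−(e−x')²−y'²−z²)/2L = -0.0221
  θ3 = atan2(B,A) + arccos(C/0.2586) = 0.9594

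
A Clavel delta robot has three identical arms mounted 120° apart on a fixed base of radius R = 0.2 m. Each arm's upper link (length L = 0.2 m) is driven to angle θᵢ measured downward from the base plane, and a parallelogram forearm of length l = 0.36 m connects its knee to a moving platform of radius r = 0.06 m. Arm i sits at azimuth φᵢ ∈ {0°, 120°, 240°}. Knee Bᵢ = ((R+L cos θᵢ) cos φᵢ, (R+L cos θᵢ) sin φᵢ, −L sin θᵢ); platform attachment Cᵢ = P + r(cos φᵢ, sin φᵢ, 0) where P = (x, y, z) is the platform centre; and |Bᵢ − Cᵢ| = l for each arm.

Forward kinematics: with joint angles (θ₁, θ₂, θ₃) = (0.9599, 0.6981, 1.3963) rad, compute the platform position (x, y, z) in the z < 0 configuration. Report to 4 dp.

(0.0224, 0.1141, -0.4140)

φ1=0.0°: virtual centre (0.2547, 0.0000, -0.1638), radius l
O2 = (0.2932·cos120.0°, 0.2932·sin120.0°, -0.1286) = (-0.1466, 0.2539, -0.1286)
O3 = (0.1747·cos240.0°, 0.1747·sin240.0°, -0.1970) = (-0.0874, -0.1513, -0.1970)
eliminate P² terms by subtracting sphere 1 from 2 and 3
[-0.8027 0.5079 0.0705]·P = 0.0108;  [-0.6842 -0.3026 -0.0663]·P = -0.0224
Cramer: x(z) = 0.0137-0.0208z;  y(z) = 0.0429-0.1719z
quadratic in z: (1.0300)z²+(0.3229)z+(-0.0428)=0, √Δ=0.5299 → z ∈ {-0.4140, 0.1005}; z = -0.4140 (taking z<0)
x = 0.0224, y = 0.1141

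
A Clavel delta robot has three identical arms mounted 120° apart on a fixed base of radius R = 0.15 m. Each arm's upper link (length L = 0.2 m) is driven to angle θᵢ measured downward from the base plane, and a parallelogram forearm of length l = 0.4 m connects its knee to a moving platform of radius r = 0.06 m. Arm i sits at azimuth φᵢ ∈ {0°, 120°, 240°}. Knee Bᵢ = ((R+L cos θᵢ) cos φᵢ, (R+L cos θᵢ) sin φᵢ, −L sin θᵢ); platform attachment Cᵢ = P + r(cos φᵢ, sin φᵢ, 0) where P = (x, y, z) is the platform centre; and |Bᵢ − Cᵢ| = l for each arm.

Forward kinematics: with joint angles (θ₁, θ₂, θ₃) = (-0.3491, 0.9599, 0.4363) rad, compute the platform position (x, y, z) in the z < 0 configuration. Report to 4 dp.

arm 1 at φ=0.0°: e+L cos θ1 = 0.2779;  centre 1 = (0.2779, 0.0000, 0.0684)
φ2=120.0°: virtual centre (-0.1024, 0.1773, -0.1638), radius l
arm 3 at φ=240.0°: e+L cos θ3 = 0.2713;  centre 3 = (-0.1356, -0.2349, -0.0845)
eliminate P² terms by subtracting sphere 1 from 2 and 3
linear system: -0.7606x+0.3546y = -0.0132−-0.4645z; -0.8271x+-0.4698y = -0.0012−-0.3059z
Cramer: x(z) = 0.0102-0.5021z;  y(z) = -0.0153+0.2329z
sphere 1 gives Az²+Bz+C=0 with A=1.3063, B=0.1249, C=-0.0834;  B²−4AC=0.4513;  roots -0.3049, 0.2093;  negative root z = -0.3049
x = 0.1633, y = -0.0864

(0.1633, -0.0864, -0.3049)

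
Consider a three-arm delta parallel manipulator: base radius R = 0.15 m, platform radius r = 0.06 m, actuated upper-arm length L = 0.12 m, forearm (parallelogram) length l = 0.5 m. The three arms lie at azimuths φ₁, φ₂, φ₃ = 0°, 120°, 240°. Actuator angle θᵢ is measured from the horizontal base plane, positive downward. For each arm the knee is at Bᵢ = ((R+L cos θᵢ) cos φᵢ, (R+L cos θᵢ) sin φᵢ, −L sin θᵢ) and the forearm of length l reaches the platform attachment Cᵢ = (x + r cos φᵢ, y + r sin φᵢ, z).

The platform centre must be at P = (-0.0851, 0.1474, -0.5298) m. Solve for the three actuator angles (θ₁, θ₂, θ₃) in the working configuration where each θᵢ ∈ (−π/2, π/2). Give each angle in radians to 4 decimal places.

θ₁ = 1.1344, θ₂ = 0.2620, θ₃ = 1.1344

arm 1 (φ=0.0°): x'=-0.0851, y'=0.1474
  A cos θ + B sin θ = C:  0.1751·cos θ + -0.5298·sin θ = -0.4061
  γ=atan2(-0.5298,0.1751)=-1.2516;  ψ=arccos(-0.7279)=2.3860;  θ1=γ+ψ≈1.1344
φ2=120.0° → target in arm frame (0.1702, 0.0000)
  e−x'=-0.0802;  (l²−L²−(e−x')²−y'²−z²)/2L = -0.2147
  γ=atan2(-0.5298,-0.0802)=-1.7210;  ψ=arccos(-0.4006)=1.9830;  θ2=γ+ψ≈0.2620
arm 3 (φ=240.0°): x'=-0.0851, y'=-0.1474
  A cos θ + B sin θ = C:  0.1751·cos θ + -0.5298·sin θ = -0.4061
  √(A²+B²)=0.5580;  θ3 = -1.2516+2.3860 ≈ 1.1344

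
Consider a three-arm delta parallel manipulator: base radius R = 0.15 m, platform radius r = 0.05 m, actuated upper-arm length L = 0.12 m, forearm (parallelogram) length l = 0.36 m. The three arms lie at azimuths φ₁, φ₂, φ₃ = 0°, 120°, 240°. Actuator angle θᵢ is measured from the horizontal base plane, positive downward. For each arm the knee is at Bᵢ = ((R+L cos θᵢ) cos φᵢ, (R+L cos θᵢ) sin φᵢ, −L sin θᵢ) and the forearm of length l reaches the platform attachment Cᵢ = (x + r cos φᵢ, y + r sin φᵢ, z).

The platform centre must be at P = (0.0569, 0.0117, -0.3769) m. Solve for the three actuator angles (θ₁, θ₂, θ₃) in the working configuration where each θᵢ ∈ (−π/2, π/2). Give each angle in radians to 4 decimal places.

θ₁ = 0.4363, θ₂ = 0.7855, θ₃ = 0.8730

φ1=0.0° → target in arm frame (0.0569, 0.0117)
  A=0.0431, B=-0.3769, C=(l²−L²−A²−y'²−z²)/(2L)=-0.1202
  √(A²+B²)=0.3794;  θ1 = -1.4569+1.8932 ≈ 0.4363
rotate P by −φ2: (-0.0183, -0.0551, -0.3769)
  A cos θ + B sin θ = C:  0.1183·cos θ + -0.3769·sin θ = -0.1829
  γ=atan2(-0.3769,0.1183)=-1.2666;  ψ=arccos(-0.4630)=2.0521;  θ2=γ+ψ≈0.7855
arm 3 (φ=240.0°): x'=-0.0386, y'=0.0434
  A cos θ + B sin θ = C:  0.1386·cos θ + -0.3769·sin θ = -0.1998
  γ=atan2(-0.3769,0.1386)=-1.2184;  ψ=arccos(-0.4975)=2.0915;  θ3=γ+ψ≈0.8730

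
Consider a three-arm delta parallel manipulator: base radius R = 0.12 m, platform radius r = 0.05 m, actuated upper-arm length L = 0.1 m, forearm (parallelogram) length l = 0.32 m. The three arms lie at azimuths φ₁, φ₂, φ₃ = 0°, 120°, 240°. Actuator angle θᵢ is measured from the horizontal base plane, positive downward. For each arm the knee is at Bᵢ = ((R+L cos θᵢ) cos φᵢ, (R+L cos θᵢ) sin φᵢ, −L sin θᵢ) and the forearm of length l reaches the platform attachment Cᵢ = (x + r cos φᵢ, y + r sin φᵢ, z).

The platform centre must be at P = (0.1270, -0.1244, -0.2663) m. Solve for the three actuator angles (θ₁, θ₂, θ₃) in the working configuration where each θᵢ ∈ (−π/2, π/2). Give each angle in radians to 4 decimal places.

φ1=0.0° → target in arm frame (0.1270, -0.1244)
  A cos θ + B sin θ = C:  -0.0570·cos θ + -0.2663·sin θ = 0.0138
  √(A²+B²)=0.2723;  θ1 = -1.7817+1.5201 ≈ -0.2616
arm 2 (φ=120.0°): x'=-0.1712, y'=-0.0478
  A cos θ + B sin θ = C:  0.2412·cos θ + -0.2663·sin θ = -0.1950
  θ2 = atan2(B,A) + arccos(C/0.3593) = 1.3096
arm 3 (φ=240.0°): x'=0.0442, y'=0.1722
  e−x'=0.0258;  (l²−L²−(e−x')²−y'²−z²)/2L = -0.0441
  γ=atan2(-0.2663,0.0258)=-1.4743;  ψ=arccos(-0.1650)=1.7365;  θ3=γ+ψ≈0.2622

θ₁ = -0.2616, θ₂ = 1.3096, θ₃ = 0.2622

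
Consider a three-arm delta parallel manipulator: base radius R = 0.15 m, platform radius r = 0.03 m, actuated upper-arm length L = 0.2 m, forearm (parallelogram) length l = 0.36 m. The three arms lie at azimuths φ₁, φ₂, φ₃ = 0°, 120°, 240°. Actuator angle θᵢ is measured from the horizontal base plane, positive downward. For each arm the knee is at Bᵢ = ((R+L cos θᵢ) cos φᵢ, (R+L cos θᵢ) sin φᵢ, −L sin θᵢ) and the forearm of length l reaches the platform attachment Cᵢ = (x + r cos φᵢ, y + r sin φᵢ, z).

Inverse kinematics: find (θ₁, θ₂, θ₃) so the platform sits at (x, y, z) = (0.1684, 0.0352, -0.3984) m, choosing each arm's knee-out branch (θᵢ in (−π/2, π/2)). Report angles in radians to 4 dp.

φ1=0.0° → target in arm frame (0.1684, 0.0352)
  A=-0.0484, B=-0.3984, C=(l²−L²−A²−y'²−z²)/(2L)=-0.1818
  √(A²+B²)=0.4013;  θ1 = -1.6917+2.0408 ≈ 0.3491
φ2=120.0° → target in arm frame (-0.0537, -0.1634)
  A=0.1737, B=-0.3984, C=(l²−L²−A²−y'²−z²)/(2L)=-0.3150
  θ2 = atan2(B,A) + arccos(C/0.4346) = 1.2220
rotate P by −φ3: (-0.1147, 0.1282, -0.3984)
  e−x'=0.2347;  (l²−L²−(e−x')²−y'²−z²)/2L = -0.3516
  θ3 = atan2(B,A) + arccos(C/0.4624) = 1.3963

θ₁ = 0.3491, θ₂ = 1.2220, θ₃ = 1.3963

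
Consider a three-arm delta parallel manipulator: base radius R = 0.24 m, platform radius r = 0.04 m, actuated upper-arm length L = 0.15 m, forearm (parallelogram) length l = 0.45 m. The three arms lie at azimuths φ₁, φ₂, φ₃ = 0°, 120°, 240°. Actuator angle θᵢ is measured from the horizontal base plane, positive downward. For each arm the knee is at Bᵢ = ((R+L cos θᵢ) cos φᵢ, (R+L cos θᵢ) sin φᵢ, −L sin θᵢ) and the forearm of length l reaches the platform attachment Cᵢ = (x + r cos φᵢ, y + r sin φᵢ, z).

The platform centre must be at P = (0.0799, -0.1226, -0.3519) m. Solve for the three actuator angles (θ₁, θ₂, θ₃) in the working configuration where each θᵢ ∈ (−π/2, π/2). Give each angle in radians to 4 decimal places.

rotate P by −φ1: (0.0799, -0.1226, -0.3519)
  A=0.1201, B=-0.3519, C=(l²−L²−A²−y'²−z²)/(2L)=0.0890
  γ=atan2(-0.3519,0.1201)=-1.2419;  ψ=arccos(0.2395)=1.3290;  θ1=γ+ψ≈0.0871
arm 2 (φ=120.0°): x'=-0.1461, y'=-0.0079
  A cos θ + B sin θ = C:  0.3461·cos θ + -0.3519·sin θ = -0.2123
  √(A²+B²)=0.4936;  θ2 = -0.7937+2.0155 ≈ 1.2218
arm 3 (φ=240.0°): x'=0.0662, y'=0.1305
  A cos θ + B sin θ = C:  0.1338·cos θ + -0.3519·sin θ = 0.0708
  γ=atan2(-0.3519,0.1338)=-1.2075;  ψ=arccos(0.1881)=1.3816;  θ3=γ+ψ≈0.1741

θ₁ = 0.0871, θ₂ = 1.2218, θ₃ = 0.1741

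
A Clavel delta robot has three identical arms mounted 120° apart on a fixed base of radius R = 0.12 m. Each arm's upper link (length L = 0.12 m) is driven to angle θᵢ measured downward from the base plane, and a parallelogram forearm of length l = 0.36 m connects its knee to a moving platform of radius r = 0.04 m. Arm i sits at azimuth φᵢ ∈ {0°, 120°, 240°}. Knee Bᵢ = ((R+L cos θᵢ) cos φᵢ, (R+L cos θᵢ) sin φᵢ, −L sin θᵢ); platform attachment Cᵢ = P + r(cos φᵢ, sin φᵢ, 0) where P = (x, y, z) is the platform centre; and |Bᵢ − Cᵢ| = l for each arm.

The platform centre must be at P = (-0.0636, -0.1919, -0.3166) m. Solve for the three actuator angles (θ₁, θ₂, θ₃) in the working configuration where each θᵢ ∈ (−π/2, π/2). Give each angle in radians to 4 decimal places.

arm 1 (φ=0.0°): x'=-0.0636, y'=-0.1919
  A=0.1436, B=-0.3166, C=(l²−L²−A²−y'²−z²)/(2L)=-0.1770
  θ1 = atan2(B,A) + arccos(C/0.3476) = 0.9600
rotate P by −φ2: (-0.1344, 0.1510, -0.3166)
  e−x'=0.2144;  (l²−L²−(e−x')²−y'²−z²)/2L = -0.2242
  θ2 = atan2(B,A) + arccos(C/0.3824) = 1.2218
rotate P by −φ3: (0.1980, 0.0409, -0.3166)
  e−x'=-0.1180;  (l²−L²−(e−x')²−y'²−z²)/2L = -0.0026
  γ=atan2(-0.3166,-0.1180)=-1.9275;  ψ=arccos(-0.0077)=1.5785;  θ3=γ+ψ≈-0.3490

θ₁ = 0.9600, θ₂ = 1.2218, θ₃ = -0.3490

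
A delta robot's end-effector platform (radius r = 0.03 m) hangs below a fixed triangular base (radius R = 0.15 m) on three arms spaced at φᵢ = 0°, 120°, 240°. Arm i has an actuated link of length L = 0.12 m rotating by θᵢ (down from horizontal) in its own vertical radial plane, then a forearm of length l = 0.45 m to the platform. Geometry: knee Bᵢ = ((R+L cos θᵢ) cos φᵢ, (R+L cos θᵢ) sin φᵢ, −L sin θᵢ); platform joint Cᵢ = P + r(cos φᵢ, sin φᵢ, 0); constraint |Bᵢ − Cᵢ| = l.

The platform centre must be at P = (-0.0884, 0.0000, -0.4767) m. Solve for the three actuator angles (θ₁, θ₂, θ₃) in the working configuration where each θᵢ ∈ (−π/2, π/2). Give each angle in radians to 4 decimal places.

rotate P by −φ1: (-0.0884, 0.0000, -0.4767)
  A cos θ + B sin θ = C:  0.2084·cos θ + -0.4767·sin θ = -0.3441
  √(A²+B²)=0.5203;  θ1 = -1.1587+2.2934 ≈ 1.1347
arm 2 (φ=120.0°): x'=0.0442, y'=0.0766
  e−x'=0.0758;  (l²−L²−(e−x')²−y'²−z²)/2L = -0.2115
  √(A²+B²)=0.4827;  θ2 = -1.4131+2.0243 ≈ 0.6112
rotate P by −φ3: (0.0442, -0.0766, -0.4767)
  A=0.0758, B=-0.4767, C=(l²−L²−A²−y'²−z²)/(2L)=-0.2115
  θ3 = atan2(B,A) + arccos(C/0.4827) = 0.6112

θ₁ = 1.1347, θ₂ = 0.6112, θ₃ = 0.6112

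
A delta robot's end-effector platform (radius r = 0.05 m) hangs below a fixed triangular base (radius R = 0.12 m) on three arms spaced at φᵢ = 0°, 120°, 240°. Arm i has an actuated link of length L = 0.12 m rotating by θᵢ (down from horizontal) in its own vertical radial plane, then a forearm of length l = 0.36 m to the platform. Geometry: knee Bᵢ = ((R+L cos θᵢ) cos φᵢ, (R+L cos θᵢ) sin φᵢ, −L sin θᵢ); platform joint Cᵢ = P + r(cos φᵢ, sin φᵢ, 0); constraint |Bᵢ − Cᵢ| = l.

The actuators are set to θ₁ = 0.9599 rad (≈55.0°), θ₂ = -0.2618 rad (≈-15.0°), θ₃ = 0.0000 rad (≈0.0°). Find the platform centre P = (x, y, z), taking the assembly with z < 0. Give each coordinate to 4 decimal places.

(-0.1601, 0.0284, -0.2968)

φ1=0.0°: virtual centre (0.1388, 0.0000, -0.0983), radius l
arm 2 at φ=120.0°: ρ2 = 0.1859;  centre 2 = (-0.0930, 0.1610, 0.0311)
φ3=240.0°: virtual centre (-0.0950, -0.1645, 0.0000), radius l
subtract pairs → two planes through P
linear system: -0.4636x+0.3220y = 0.0066−0.2587z; -0.4677x+-0.3291y = 0.0072−0.1966z
det = 0.3031;  x = -0.0148+0.4897z,  y = -0.0008+-0.0985z
sphere 1 gives Az²+Bz+C=0 with A=1.2495, B=0.0463, C=-0.0963;  B²−4AC=0.4837;  roots -0.2968, 0.2598;  negative root z = -0.2968
x = -0.1601, y = 0.0284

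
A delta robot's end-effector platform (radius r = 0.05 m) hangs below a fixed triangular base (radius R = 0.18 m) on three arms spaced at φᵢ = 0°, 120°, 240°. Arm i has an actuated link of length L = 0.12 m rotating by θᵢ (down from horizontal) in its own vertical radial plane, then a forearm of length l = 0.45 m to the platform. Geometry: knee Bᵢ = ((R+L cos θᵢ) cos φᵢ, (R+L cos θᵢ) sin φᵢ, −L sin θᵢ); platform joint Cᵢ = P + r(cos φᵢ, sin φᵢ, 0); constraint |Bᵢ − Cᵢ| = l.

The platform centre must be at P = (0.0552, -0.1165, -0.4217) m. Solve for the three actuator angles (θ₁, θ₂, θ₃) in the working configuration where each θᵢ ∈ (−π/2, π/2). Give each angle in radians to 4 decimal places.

θ₁ = 0.2622, θ₂ = 1.0475, θ₃ = 0.1748

rotate P by −φ1: (0.0552, -0.1165, -0.4217)
  A=0.0748, B=-0.4217, C=(l²−L²−A²−y'²−z²)/(2L)=-0.0371
  γ=atan2(-0.4217,0.0748)=-1.3952;  ψ=arccos(-0.0866)=1.6575;  θ1=γ+ψ≈0.2622
rotate P by −φ2: (-0.1285, 0.0104, -0.4217)
  A cos θ + B sin θ = C:  0.2585·cos θ + -0.4217·sin θ = -0.2361
  θ2 = atan2(B,A) + arccos(C/0.4946) = 1.0475
φ3=240.0° → target in arm frame (0.0733, 0.1061)
  e−x'=0.0567;  (l²−L²−(e−x')²−y'²−z²)/2L = -0.0175
  √(A²+B²)=0.4255;  θ3 = -1.4371+1.6119 ≈ 0.1748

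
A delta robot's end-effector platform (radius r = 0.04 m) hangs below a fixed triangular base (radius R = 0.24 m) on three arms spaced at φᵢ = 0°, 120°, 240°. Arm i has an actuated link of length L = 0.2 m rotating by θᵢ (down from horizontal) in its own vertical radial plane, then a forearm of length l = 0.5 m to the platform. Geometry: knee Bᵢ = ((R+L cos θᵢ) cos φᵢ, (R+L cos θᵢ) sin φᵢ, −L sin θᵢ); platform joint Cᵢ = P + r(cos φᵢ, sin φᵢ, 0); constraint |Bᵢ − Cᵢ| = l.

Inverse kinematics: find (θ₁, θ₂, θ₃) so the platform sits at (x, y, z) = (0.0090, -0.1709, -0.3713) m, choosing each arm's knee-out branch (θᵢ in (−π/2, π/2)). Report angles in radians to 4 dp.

arm 1 (φ=0.0°): x'=0.0090, y'=-0.1709
  A cos θ + B sin θ = C:  0.1910·cos θ + -0.3713·sin θ = 0.0161
  θ1 = atan2(B,A) + arccos(C/0.4175) = 0.4365
rotate P by −φ2: (-0.1525, 0.0777, -0.3713)
  A=0.3525, B=-0.3713, C=(l²−L²−A²−y'²−z²)/(2L)=-0.1454
  √(A²+B²)=0.5120;  θ2 = -0.8114+1.8587 ≈ 1.0474
rotate P by −φ3: (0.1435, 0.0932, -0.3713)
  A cos θ + B sin θ = C:  0.0565·cos θ + -0.3713·sin θ = 0.1506
  γ=atan2(-0.3713,0.0565)=-1.4198;  ψ=arccos(0.4011)=1.1581;  θ3=γ+ψ≈-0.2617

θ₁ = 0.4365, θ₂ = 1.0474, θ₃ = -0.2617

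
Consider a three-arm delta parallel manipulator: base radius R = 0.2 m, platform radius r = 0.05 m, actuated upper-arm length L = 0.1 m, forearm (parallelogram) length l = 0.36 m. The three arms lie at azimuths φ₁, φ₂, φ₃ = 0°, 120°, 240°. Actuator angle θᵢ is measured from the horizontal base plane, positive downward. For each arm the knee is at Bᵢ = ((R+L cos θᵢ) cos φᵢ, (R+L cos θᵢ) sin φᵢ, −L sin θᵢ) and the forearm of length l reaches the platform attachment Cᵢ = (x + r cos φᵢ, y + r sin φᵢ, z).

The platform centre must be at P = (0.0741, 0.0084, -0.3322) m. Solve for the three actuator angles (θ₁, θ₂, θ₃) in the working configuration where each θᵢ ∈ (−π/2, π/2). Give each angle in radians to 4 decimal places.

θ₁ = 0.1745, θ₂ = 0.8722, θ₃ = 0.9597

arm 1 (φ=0.0°): x'=0.0741, y'=0.0084
  e−x'=0.0759;  (l²−L²−(e−x')²−y'²−z²)/2L = 0.0171
  θ1 = atan2(B,A) + arccos(C/0.3408) = 0.1745
rotate P by −φ2: (-0.0298, -0.0684, -0.3322)
  e−x'=0.1798;  (l²−L²−(e−x')²−y'²−z²)/2L = -0.1388
  √(A²+B²)=0.3777;  θ2 = -1.0748+1.9469 ≈ 0.8722
rotate P by −φ3: (-0.0443, 0.0600, -0.3322)
  A=0.1943, B=-0.3322, C=(l²−L²−A²−y'²−z²)/(2L)=-0.1606
  γ=atan2(-0.3322,0.1943)=-1.0415;  ψ=arccos(-0.4172)=2.0012;  θ3=γ+ψ≈0.9597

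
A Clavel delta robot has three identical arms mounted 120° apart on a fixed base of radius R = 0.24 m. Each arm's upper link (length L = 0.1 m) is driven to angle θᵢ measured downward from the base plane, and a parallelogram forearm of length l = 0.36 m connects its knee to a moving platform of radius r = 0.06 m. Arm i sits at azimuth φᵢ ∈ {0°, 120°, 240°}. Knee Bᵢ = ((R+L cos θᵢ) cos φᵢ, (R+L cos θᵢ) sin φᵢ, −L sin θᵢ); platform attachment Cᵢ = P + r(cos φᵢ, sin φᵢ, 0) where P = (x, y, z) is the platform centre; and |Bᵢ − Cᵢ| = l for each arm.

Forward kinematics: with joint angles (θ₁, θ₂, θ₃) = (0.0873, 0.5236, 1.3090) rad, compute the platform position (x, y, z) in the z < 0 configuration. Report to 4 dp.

arm 1 at φ=0.0°: ρ1 = 0.2796;  centre 1 = (0.2796, 0.0000, -0.0087)
centre 2 = (0.2666·cos120.0°, 0.2666·sin120.0°, -0.0500) = (-0.1333, 0.2309, -0.0500)
centre 3 = (0.2059·cos240.0°, 0.2059·sin240.0°, -0.0966) = (-0.1029, -0.1783, -0.0966)
subtract pairs → two planes through P
plane₁₂: -0.8258x+0.4618y+-0.0826z = -0.0047
det = 0.6478;  x = 0.0215+-0.1707z,  y = 0.0283+-0.1265z
sphere 1 gives Az²+Bz+C=0 with A=1.0452, B=0.0984, C=-0.0621;  B²−4AC=0.2693;  roots -0.2953, 0.2012;  negative root z = -0.2953
x = 0.0719, y = 0.0657

(0.0719, 0.0657, -0.2953)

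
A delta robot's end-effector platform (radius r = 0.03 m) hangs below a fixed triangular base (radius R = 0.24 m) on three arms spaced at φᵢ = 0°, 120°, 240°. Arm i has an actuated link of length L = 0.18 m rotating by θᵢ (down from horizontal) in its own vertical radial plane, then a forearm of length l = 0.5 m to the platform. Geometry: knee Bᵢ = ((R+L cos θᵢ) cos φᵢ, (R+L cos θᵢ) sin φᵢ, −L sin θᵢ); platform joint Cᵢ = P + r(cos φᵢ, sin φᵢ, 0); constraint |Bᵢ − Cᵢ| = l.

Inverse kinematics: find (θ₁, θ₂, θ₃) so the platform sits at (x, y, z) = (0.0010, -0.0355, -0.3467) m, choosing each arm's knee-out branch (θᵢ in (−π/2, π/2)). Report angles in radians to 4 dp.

arm 1 (φ=0.0°): x'=0.0010, y'=-0.0355
  A=0.2090, B=-0.3467, C=(l²−L²−A²−y'²−z²)/(2L)=0.1457
  √(A²+B²)=0.4048;  θ1 = -1.0283+1.2026 ≈ 0.1743
φ2=120.0° → target in arm frame (-0.0312, 0.0169)
  e−x'=0.2412;  (l²−L²−(e−x')²−y'²−z²)/2L = 0.1081
  θ2 = atan2(B,A) + arccos(C/0.4224) = 0.3491
φ3=240.0° → target in arm frame (0.0302, 0.0186)
  e−x'=0.1798;  (l²−L²−(e−x')²−y'²−z²)/2L = 0.1798
  γ=atan2(-0.3467,0.1798)=-1.0925;  ψ=arccos(0.4605)=1.0923;  θ3=γ+ψ≈-0.0002

θ₁ = 0.1743, θ₂ = 0.3491, θ₃ = -0.0002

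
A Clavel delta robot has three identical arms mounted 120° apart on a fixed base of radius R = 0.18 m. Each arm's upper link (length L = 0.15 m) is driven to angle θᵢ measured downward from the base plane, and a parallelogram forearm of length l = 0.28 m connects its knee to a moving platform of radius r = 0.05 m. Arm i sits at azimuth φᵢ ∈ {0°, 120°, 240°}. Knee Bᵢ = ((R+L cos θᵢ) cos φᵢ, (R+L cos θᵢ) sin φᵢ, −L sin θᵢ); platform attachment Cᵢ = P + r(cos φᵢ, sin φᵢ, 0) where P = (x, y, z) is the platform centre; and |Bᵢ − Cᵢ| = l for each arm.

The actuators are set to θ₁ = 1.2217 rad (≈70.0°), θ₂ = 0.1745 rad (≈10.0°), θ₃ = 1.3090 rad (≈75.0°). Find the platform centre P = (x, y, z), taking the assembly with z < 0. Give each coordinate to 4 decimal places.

arm 1 at φ=0.0°: e+L cos θ1 = 0.1813;  S1 = (0.1813, 0.0000, -0.1410)
φ2=120.0°: virtual centre (-0.1389, 0.2405, -0.0260), radius l
φ3=240.0°: virtual centre (-0.0844, -0.1462, -0.1449), radius l
|S₂|²−|S₁|² = 0.0251;  |S₃|²−|S₁|² = -0.0032
plane₁₂: -0.6403x+0.4810y+0.2298z = 0.0251
Cramer: x(z) = -0.0130+0.1432z;  y(z) = 0.0348-0.2872z
sphere 1 gives Az²+Bz+C=0 with A=1.1030, B=0.2063, C=-0.0196;  B²−4AC=0.1288;  roots -0.2562, 0.0692;  negative root z = -0.2562
x = -0.0497, y = 0.1084

(-0.0497, 0.1084, -0.2562)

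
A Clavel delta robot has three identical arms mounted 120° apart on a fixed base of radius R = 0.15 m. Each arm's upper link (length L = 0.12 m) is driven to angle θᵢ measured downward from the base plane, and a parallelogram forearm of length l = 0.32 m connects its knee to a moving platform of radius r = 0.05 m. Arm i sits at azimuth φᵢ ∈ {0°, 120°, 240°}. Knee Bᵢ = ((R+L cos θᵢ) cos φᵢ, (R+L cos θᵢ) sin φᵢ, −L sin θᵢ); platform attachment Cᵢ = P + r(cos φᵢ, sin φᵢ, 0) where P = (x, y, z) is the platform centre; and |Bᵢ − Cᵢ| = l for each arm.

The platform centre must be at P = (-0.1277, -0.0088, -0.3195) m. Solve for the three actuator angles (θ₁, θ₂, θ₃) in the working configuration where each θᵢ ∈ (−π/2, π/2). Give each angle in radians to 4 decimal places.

θ₁ = 1.3960, θ₂ = 0.5233, θ₃ = 0.4359

arm 1 (φ=0.0°): x'=-0.1277, y'=-0.0088
  A cos θ + B sin θ = C:  0.2277·cos θ + -0.3195·sin θ = -0.2750
  θ1 = atan2(B,A) + arccos(C/0.3923) = 1.3960
arm 2 (φ=120.0°): x'=0.0562, y'=0.1150
  A=0.0438, B=-0.3195, C=(l²−L²−A²−y'²−z²)/(2L)=-0.1217
  √(A²+B²)=0.3225;  θ2 = -1.4346+1.9579 ≈ 0.5233
φ3=240.0° → target in arm frame (0.0715, -0.1062)
  A cos θ + B sin θ = C:  0.0285·cos θ + -0.3195·sin θ = -0.1090
  γ=atan2(-0.3195,0.0285)=-1.4817;  ψ=arccos(-0.3399)=1.9177;  θ3=γ+ψ≈0.4359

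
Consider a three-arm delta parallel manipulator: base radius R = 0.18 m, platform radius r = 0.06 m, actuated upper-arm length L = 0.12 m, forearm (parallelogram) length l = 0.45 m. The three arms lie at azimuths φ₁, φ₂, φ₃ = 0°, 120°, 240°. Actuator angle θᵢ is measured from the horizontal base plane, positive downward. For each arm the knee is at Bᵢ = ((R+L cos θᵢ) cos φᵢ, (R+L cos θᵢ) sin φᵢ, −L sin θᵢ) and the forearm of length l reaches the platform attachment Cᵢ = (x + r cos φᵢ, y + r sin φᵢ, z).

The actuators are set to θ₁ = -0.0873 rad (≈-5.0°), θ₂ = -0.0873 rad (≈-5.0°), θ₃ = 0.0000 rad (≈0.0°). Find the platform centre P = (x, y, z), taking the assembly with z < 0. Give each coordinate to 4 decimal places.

S1 = (0.2395·cos0.0°, 0.2395·sin0.0°, 0.0105) = (0.2395, 0.0000, 0.0105)
S2 = (0.2395·cos120.0°, 0.2395·sin120.0°, 0.0105) = (-0.1198, 0.2075, 0.0105)
φ3=240.0°: virtual centre (-0.1200, -0.2078, 0.0000), radius l
eliminate P² terms by subtracting sphere 1 from 2 and 3
plane₁₂: -0.7186x+0.4149y+0.0000z = 0.0000
det = 0.5971;  x = -0.0001+-0.0145z,  y = -0.0001+-0.0252z
sphere 1 gives Az²+Bz+C=0 with A=1.0008, B=-0.0140, C=-0.1450;  B²−4AC=0.5806;  roots -0.3737, 0.3876;  negative root z = -0.3737
x = 0.0054, y = 0.0093

(0.0054, 0.0093, -0.3737)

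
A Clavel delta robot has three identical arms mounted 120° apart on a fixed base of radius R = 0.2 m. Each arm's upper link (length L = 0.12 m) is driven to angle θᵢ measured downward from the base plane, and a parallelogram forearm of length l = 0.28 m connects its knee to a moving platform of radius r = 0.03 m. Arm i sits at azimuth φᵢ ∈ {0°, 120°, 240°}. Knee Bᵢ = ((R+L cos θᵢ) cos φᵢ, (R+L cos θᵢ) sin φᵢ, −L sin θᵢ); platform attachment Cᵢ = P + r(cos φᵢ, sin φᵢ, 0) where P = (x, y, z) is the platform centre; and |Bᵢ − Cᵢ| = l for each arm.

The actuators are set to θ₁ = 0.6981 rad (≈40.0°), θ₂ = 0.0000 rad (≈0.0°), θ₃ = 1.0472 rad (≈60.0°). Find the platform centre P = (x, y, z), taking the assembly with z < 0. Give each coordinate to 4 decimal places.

(-0.0047, 0.0552, -0.1426)

arm 1 at φ=0.0°: (R−r)+L cos θ1 = 0.2619;  O1 = (0.2619, 0.0000, -0.0771)
arm 2 at φ=120.0°: (R−r)+L cos θ2 = 0.2900;  O2 = (-0.1450, 0.2511, 0.0000)
arm 3 at φ=240.0°: (R−r)+L cos θ3 = 0.2300;  O3 = (-0.1150, -0.1992, -0.1039)
|O₂|²−|O₁|² = 0.0095;  |O₃|²−|O₁|² = -0.0109
plane₁₂: -0.8139x+0.5023y+0.1543z = 0.0095
det = 0.7029;  x = 0.0023+0.0491z,  y = 0.0228+-0.2275z
sphere 1 gives Az²+Bz+C=0 with A=1.0542, B=0.1184, C=-0.0045;  B²−4AC=0.0332;  roots -0.1426, 0.0303;  negative root z = -0.1426
x = -0.0047, y = 0.0552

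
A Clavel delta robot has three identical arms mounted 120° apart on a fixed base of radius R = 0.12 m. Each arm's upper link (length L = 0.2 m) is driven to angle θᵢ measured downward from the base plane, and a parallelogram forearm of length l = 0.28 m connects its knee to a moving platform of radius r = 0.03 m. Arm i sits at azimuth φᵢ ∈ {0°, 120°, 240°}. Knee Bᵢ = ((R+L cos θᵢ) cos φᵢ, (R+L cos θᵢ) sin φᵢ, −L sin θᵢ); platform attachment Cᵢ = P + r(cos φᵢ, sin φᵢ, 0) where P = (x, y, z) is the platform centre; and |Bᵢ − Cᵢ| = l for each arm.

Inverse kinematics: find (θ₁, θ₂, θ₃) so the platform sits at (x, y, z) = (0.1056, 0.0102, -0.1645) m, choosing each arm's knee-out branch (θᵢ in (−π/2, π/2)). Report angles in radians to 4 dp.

θ₁ = -0.2616, θ₂ = 0.8723, θ₃ = 0.9599

rotate P by −φ1: (0.1056, 0.0102, -0.1645)
  A=-0.0156, B=-0.1645, C=(l²−L²−A²−y'²−z²)/(2L)=0.0275
  γ=atan2(-0.1645,-0.0156)=-1.6653;  ψ=arccos(0.1663)=1.4037;  θ1=γ+ψ≈-0.2616
arm 2 (φ=120.0°): x'=-0.0440, y'=-0.0966
  e−x'=0.1340;  (l²−L²−(e−x')²−y'²−z²)/2L = -0.0398
  θ2 = atan2(B,A) + arccos(C/0.2121) = 0.8723
φ3=240.0° → target in arm frame (-0.0616, 0.0864)
  e−x'=0.1516;  (l²−L²−(e−x')²−y'²−z²)/2L = -0.0478
  θ3 = atan2(B,A) + arccos(C/0.2237) = 0.9599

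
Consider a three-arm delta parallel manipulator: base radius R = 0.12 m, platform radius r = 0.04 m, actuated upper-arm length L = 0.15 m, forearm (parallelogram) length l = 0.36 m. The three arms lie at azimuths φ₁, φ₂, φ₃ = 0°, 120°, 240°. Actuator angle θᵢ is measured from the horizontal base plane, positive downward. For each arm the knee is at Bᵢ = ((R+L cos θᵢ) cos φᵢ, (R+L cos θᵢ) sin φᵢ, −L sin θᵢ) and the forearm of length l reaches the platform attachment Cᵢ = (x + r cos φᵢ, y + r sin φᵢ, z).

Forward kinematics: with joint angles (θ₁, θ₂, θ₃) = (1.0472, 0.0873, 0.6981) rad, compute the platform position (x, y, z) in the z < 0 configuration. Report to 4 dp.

(-0.1146, 0.0824, -0.3538)

O1 = (0.1550·cos0.0°, 0.1550·sin0.0°, -0.1299) = (0.1550, 0.0000, -0.1299)
arm 2 at φ=120.0°: e+L cos θ2 = 0.2294;  O2 = (-0.1147, 0.1987, -0.0131)
O3 = (0.1949·cos240.0°, 0.1949·sin240.0°, -0.0964) = (-0.0975, -0.1688, -0.0964)
eliminate P² terms by subtracting sphere 1 from 2 and 3
plane₁₂: -0.5394x+0.3974y+0.2337z = 0.0119
det = 0.3827;  x = -0.0171+0.2756z,  y = 0.0067+-0.2138z
into |P−O₁|² = l²: 1.1217z² + 0.1620z + -0.0831 = 0;  Δ = 0.3989;  z = -0.3538 or 0.2093 → z<0 root = -0.3538
x = -0.1146, y = 0.0824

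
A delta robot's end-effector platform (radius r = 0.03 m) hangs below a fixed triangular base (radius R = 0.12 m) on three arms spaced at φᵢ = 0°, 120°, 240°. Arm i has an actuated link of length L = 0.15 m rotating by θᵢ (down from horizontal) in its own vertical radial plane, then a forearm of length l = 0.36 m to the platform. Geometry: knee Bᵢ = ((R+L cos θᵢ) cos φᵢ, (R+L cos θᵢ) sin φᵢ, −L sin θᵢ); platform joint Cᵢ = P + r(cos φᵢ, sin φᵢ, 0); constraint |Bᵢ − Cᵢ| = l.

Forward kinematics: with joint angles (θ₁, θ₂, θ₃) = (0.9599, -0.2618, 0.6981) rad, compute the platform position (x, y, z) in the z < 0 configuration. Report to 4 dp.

φ1=0.0°: virtual centre (0.1760, 0.0000, -0.1229), radius l
arm 2 at φ=120.0°: (R−r)+L cos θ2 = 0.2349;  centre 2 = (-0.1174, 0.2034, 0.0388)
centre 3 = (0.2049·cos240.0°, 0.2049·sin240.0°, -0.0964) = (-0.1025, -0.1775, -0.0964)
eliminate P² terms by subtracting sphere 1 from 2 and 3
plane₁₂: -0.5870x+0.4068y+0.3234z = 0.0106
det = 0.4349;  x = -0.0135+0.3134z,  y = 0.0066+-0.3427z
sphere 1 gives Az²+Bz+C=0 with A=1.2157, B=0.1224, C=-0.0785;  B²−4AC=0.3969;  roots -0.3095, 0.2087;  negative root z = -0.3095
x = -0.1105, y = 0.1126

(-0.1105, 0.1126, -0.3095)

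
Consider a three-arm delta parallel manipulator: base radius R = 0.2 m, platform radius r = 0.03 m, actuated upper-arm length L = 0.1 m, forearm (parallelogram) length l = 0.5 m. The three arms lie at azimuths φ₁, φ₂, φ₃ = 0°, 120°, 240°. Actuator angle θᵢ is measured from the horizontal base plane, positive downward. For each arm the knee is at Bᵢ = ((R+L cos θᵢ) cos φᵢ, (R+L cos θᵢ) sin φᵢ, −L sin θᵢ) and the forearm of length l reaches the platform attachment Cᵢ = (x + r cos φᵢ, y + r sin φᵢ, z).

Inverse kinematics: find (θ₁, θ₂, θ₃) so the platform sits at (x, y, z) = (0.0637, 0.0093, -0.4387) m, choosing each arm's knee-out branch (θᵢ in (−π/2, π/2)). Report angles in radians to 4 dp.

φ1=0.0° → target in arm frame (0.0637, 0.0093)
  e−x'=0.1063;  (l²−L²−(e−x')²−y'²−z²)/2L = 0.1808
  √(A²+B²)=0.4514;  θ1 = -1.3331+1.1587 ≈ -0.1743
φ2=120.0° → target in arm frame (-0.0238, -0.0598)
  A cos θ + B sin θ = C:  0.1938·cos θ + -0.4387·sin θ = 0.0320
  θ2 = atan2(B,A) + arccos(C/0.4796) = 0.3491
arm 3 (φ=240.0°): x'=-0.0399, y'=0.0505
  A cos θ + B sin θ = C:  0.2099·cos θ + -0.4387·sin θ = 0.0047
  √(A²+B²)=0.4863;  θ3 = -1.1245+1.5612 ≈ 0.4367

θ₁ = -0.1743, θ₂ = 0.3491, θ₃ = 0.4367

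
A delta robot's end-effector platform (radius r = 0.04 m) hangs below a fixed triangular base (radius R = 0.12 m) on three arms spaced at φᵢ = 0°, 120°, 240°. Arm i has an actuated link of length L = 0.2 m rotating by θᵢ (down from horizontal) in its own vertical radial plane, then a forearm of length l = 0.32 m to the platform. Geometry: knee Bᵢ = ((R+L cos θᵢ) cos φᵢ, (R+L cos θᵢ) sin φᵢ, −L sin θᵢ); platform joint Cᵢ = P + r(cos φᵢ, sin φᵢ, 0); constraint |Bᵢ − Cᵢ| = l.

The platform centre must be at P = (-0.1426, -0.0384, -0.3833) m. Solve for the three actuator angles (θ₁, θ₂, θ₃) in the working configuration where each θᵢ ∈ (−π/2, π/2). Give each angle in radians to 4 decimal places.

rotate P by −φ1: (-0.1426, -0.0384, -0.3833)
  A cos θ + B sin θ = C:  0.2226·cos θ + -0.3833·sin θ = -0.3389
  θ1 = atan2(B,A) + arccos(C/0.4432) = 1.3964
arm 2 (φ=120.0°): x'=0.0380, y'=0.1427
  A=0.0420, B=-0.3833, C=(l²−L²−A²−y'²−z²)/(2L)=-0.2666
  θ2 = atan2(B,A) + arccos(C/0.3856) = 0.8725
rotate P by −φ3: (0.1046, -0.1043, -0.3833)
  A=-0.0246, B=-0.3833, C=(l²−L²−A²−y'²−z²)/(2L)=-0.2400
  γ=atan2(-0.3833,-0.0246)=-1.6348;  ψ=arccos(-0.6249)=2.2457;  θ3=γ+ψ≈0.6110

θ₁ = 1.3964, θ₂ = 0.8725, θ₃ = 0.6110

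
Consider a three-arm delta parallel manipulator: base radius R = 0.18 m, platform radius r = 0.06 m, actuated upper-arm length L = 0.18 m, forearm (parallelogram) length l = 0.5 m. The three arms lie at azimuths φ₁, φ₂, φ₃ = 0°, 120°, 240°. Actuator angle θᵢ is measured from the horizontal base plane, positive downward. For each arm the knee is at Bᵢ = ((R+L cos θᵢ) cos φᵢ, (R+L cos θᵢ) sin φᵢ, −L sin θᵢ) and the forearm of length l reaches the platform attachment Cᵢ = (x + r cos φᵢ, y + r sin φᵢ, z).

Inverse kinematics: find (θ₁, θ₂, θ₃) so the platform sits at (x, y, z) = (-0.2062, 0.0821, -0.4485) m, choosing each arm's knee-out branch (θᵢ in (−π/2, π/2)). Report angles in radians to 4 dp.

arm 1 (φ=0.0°): x'=-0.2062, y'=0.0821
  A cos θ + B sin θ = C:  0.3262·cos θ + -0.4485·sin θ = -0.2686
  √(A²+B²)=0.5546;  θ1 = -0.9420+2.0764 ≈ 1.1344
φ2=120.0° → target in arm frame (0.1742, 0.1375)
  A cos θ + B sin θ = C:  -0.0542·cos θ + -0.4485·sin θ = -0.0150
  √(A²+B²)=0.4518;  θ2 = -1.6911+1.6040 ≈ -0.0870
rotate P by −φ3: (0.0320, -0.2196, -0.4485)
  A=0.0880, B=-0.4485, C=(l²−L²−A²−y'²−z²)/(2L)=-0.1098
  γ=atan2(-0.4485,0.0880)=-1.3770;  ψ=arccos(-0.2403)=1.8134;  θ3=γ+ψ≈0.4364

θ₁ = 1.1344, θ₂ = -0.0870, θ₃ = 0.4364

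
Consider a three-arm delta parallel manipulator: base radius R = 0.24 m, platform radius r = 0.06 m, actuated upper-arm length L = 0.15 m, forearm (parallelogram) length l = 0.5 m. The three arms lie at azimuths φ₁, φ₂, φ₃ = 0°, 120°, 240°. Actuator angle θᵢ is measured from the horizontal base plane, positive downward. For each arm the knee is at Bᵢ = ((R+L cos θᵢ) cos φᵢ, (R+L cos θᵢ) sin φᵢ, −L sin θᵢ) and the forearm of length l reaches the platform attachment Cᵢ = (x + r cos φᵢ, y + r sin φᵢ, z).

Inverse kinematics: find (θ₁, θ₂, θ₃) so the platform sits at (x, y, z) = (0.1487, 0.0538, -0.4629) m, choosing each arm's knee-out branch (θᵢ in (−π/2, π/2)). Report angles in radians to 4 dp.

θ₁ = 0.0003, θ₂ = 0.7858, θ₃ = 1.1346

arm 1 (φ=0.0°): x'=0.1487, y'=0.0538
  A cos θ + B sin θ = C:  0.0313·cos θ + -0.4629·sin θ = 0.0312
  √(A²+B²)=0.4640;  θ1 = -1.5033+1.5036 ≈ 0.0003
arm 2 (φ=120.0°): x'=-0.0278, y'=-0.1557
  e−x'=0.2078;  (l²−L²−(e−x')²−y'²−z²)/2L = -0.1806
  √(A²+B²)=0.5074;  θ2 = -1.1489+1.9347 ≈ 0.7858
φ3=240.0° → target in arm frame (-0.1209, 0.1019)
  A cos θ + B sin θ = C:  0.3009·cos θ + -0.4629·sin θ = -0.2924
  θ3 = atan2(B,A) + arccos(C/0.5521) = 1.1346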